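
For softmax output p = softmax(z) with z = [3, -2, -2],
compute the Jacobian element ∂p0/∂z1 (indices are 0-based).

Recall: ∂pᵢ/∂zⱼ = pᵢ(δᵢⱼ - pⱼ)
∂p0/∂z1 = -0.00656

p = softmax(z) = [0.9867, 0.006648, 0.006648]
p0 = 0.9867, p1 = 0.006648

∂p0/∂z1 = -p0 × p1 = -0.9867 × 0.006648 = -0.00656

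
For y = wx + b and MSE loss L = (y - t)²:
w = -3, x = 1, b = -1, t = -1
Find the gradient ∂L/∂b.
∂L/∂b = -6

y = wx + b = (-3)(1) + -1 = -4
∂L/∂y = 2(y - t) = 2(-4 - -1) = -6
∂y/∂b = 1
∂L/∂b = ∂L/∂y · ∂y/∂b = -6 × 1 = -6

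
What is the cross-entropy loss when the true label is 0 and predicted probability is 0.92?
L = 2.526

L = -0·log(0.92) - 1·log(0.08) = -log(0.08) = 2.526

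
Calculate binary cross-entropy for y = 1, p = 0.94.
L = 0.06188

L = -1·log(0.94) - 0·log(0.06) = -log(0.94) = 0.06188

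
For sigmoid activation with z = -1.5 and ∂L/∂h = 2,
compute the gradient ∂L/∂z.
∂L/∂z = 0.2983

σ(-1.5) = 0.1824
σ'(-1.5) = σ(-1.5)(1 - σ(-1.5)) = 0.1824 × 0.8176 = 0.1491
∂L/∂z = ∂L/∂h · σ'(z) = 2 × 0.1491 = 0.2983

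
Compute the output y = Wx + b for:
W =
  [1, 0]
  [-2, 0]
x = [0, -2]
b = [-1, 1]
y = [-1, 1]

Wx = [1×0 + 0×-2, -2×0 + 0×-2]
   = [0, 0]
y = Wx + b = [0 + -1, 0 + 1] = [-1, 1]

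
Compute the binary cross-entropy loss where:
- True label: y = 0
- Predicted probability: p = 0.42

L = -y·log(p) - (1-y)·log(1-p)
L = 0.5447

L = -0·log(0.42) - 1·log(0.58) = -log(0.58) = 0.5447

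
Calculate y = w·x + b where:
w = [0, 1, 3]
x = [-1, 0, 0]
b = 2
y = 2

y = (0)(-1) + (1)(0) + (3)(0) + 2 = 2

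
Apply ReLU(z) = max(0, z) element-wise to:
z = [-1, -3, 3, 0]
h = [0, 0, 3, 0]

ReLU applied element-wise: max(0,-1)=0, max(0,-3)=0, max(0,3)=3, max(0,0)=0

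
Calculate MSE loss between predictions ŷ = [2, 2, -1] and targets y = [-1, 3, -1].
MSE = 3.333

MSE = (1/3)((2--1)² + (2-3)² + (-1--1)²) = (1/3)(9 + 1 + 0) = 3.333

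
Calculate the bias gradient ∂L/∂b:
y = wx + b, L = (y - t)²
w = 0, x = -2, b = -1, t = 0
∂L/∂b = -2

y = wx + b = (0)(-2) + -1 = -1
∂L/∂y = 2(y - t) = 2(-1 - 0) = -2
∂y/∂b = 1
∂L/∂b = ∂L/∂y · ∂y/∂b = -2 × 1 = -2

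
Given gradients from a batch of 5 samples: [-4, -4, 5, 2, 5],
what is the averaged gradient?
Average gradient = 0.8

Average = (1/5)(-4 + -4 + 5 + 2 + 5) = 4/5 = 0.8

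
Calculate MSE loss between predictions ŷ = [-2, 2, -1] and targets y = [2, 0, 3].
MSE = 12

MSE = (1/3)((-2-2)² + (2-0)² + (-1-3)²) = (1/3)(16 + 4 + 16) = 12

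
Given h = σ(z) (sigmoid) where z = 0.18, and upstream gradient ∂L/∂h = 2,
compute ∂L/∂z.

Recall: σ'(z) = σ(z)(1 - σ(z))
∂L/∂z = 0.496

σ(0.18) = 0.5449
σ'(0.18) = σ(0.18)(1 - σ(0.18)) = 0.5449 × 0.4551 = 0.248
∂L/∂z = ∂L/∂h · σ'(z) = 2 × 0.248 = 0.496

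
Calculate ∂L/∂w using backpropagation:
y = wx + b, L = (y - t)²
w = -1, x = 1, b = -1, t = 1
∂L/∂w = -6

y = wx + b = (-1)(1) + -1 = -2
∂L/∂y = 2(y - t) = 2(-2 - 1) = -6
∂y/∂w = x = 1
∂L/∂w = ∂L/∂y · ∂y/∂w = -6 × 1 = -6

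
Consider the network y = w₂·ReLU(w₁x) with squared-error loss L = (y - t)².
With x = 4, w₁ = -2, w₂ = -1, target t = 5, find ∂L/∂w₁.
∂L/∂w₁ = 0

Forward pass:
z = w₁x = -2×4 = -8
h = ReLU(-8) = 0
y = w₂h = -1×0 = 0

Backward pass:
∂L/∂y = 2(y - t) = 2(0 - 5) = -10
∂y/∂h = w₂ = -1
∂h/∂z = 0 (ReLU derivative)
∂z/∂w₁ = x = 4

∂L/∂w₁ = -10 × -1 × 0 × 4 = 0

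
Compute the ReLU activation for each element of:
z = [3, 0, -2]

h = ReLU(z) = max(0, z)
h = [3, 0, 0]

ReLU applied element-wise: max(0,3)=3, max(0,0)=0, max(0,-2)=0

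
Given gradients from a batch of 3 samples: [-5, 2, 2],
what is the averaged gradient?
Average gradient = -0.3333

Average = (1/3)(-5 + 2 + 2) = -1/3 = -0.3333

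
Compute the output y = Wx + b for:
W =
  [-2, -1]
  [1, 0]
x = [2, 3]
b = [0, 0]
y = [-7, 2]

Wx = [-2×2 + -1×3, 1×2 + 0×3]
   = [-7, 2]
y = Wx + b = [-7 + 0, 2 + 0] = [-7, 2]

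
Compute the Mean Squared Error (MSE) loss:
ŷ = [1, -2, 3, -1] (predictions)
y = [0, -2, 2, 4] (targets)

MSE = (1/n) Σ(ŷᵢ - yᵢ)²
MSE = 6.75

MSE = (1/4)((1-0)² + (-2--2)² + (3-2)² + (-1-4)²) = (1/4)(1 + 0 + 1 + 25) = 6.75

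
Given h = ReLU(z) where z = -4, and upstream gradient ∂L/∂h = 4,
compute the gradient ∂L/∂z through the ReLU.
∂L/∂z = 0

h = ReLU(-4) = 0
Since z < 0: ∂h/∂z = 0
∂L/∂z = ∂L/∂h · ∂h/∂z = 4 × 0 = 0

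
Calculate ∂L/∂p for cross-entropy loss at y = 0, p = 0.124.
∂L/∂p = 1.142

∂L/∂p = -y/p + (1-y)/(1-p) = 0 + 1/0.876 = 1.142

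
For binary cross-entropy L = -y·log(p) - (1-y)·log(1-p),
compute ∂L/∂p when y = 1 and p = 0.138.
∂L/∂p = -7.246

∂L/∂p = -y/p + (1-y)/(1-p) = -1/0.138 + 0 = -7.246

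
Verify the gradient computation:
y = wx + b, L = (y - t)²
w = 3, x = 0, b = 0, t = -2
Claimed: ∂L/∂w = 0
Correct

y = (3)(0) + 0 = 0
∂L/∂y = 2(y - t) = 2(0 - -2) = 4
∂y/∂w = x = 0
∂L/∂w = 4 × 0 = 0

Claimed value: 0
Correct: The correct gradient is 0.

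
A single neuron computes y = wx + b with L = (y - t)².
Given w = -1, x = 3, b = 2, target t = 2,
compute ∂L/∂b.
∂L/∂b = -6

y = wx + b = (-1)(3) + 2 = -1
∂L/∂y = 2(y - t) = 2(-1 - 2) = -6
∂y/∂b = 1
∂L/∂b = ∂L/∂y · ∂y/∂b = -6 × 1 = -6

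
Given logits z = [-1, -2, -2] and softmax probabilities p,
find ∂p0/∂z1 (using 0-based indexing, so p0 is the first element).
∂p0/∂z1 = -0.1221

p = softmax(z) = [0.5761, 0.2119, 0.2119]
p0 = 0.5761, p1 = 0.2119

∂p0/∂z1 = -p0 × p1 = -0.5761 × 0.2119 = -0.1221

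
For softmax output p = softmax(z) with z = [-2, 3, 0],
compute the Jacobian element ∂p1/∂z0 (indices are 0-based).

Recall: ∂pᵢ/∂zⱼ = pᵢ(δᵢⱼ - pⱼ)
∂p1/∂z0 = -0.006036

p = softmax(z) = [0.006377, 0.9465, 0.04712]
p1 = 0.9465, p0 = 0.006377

∂p1/∂z0 = -p1 × p0 = -0.9465 × 0.006377 = -0.006036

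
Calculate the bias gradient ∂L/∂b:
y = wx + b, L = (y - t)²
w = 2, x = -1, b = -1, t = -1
∂L/∂b = -4

y = wx + b = (2)(-1) + -1 = -3
∂L/∂y = 2(y - t) = 2(-3 - -1) = -4
∂y/∂b = 1
∂L/∂b = ∂L/∂y · ∂y/∂b = -4 × 1 = -4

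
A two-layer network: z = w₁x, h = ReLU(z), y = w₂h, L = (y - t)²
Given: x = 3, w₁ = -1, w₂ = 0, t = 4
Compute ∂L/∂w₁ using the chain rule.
∂L/∂w₁ = 0

Forward pass:
z = w₁x = -1×3 = -3
h = ReLU(-3) = 0
y = w₂h = 0×0 = 0

Backward pass:
∂L/∂y = 2(y - t) = 2(0 - 4) = -8
∂y/∂h = w₂ = 0
∂h/∂z = 0 (ReLU derivative)
∂z/∂w₁ = x = 3

∂L/∂w₁ = -8 × 0 × 0 × 3 = 0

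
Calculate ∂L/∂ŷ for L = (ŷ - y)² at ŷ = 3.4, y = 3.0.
∂L/∂ŷ = 0.8

∂L/∂ŷ = 2(ŷ - y) = 2(3.4 - 3.0) = 2(0.4) = 0.8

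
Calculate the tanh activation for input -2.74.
-0.9917

tanh(-2.74) = (e^(-2.74) - e^(2.74))/(e^(-2.74) + e^(2.74)) = -0.9917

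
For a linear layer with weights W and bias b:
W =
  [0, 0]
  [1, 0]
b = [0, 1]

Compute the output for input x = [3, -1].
y = [0, 4]

Wx = [0×3 + 0×-1, 1×3 + 0×-1]
   = [0, 3]
y = Wx + b = [0 + 0, 3 + 1] = [0, 4]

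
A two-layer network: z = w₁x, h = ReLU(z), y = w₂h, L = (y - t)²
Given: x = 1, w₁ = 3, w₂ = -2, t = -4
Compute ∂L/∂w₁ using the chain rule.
∂L/∂w₁ = 8

Forward pass:
z = w₁x = 3×1 = 3
h = ReLU(3) = 3
y = w₂h = -2×3 = -6

Backward pass:
∂L/∂y = 2(y - t) = 2(-6 - -4) = -4
∂y/∂h = w₂ = -2
∂h/∂z = 1 (ReLU derivative)
∂z/∂w₁ = x = 1

∂L/∂w₁ = -4 × -2 × 1 × 1 = 8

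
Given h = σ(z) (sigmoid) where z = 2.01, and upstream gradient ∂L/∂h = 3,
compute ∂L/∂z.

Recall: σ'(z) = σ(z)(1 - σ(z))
∂L/∂z = 0.3126

σ(2.01) = 0.8818
σ'(2.01) = σ(2.01)(1 - σ(2.01)) = 0.8818 × 0.1182 = 0.1042
∂L/∂z = ∂L/∂h · σ'(z) = 3 × 0.1042 = 0.3126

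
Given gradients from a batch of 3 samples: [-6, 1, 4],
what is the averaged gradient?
Average gradient = -0.3333

Average = (1/3)(-6 + 1 + 4) = -1/3 = -0.3333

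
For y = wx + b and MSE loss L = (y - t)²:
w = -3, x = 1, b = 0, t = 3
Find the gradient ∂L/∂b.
∂L/∂b = -12

y = wx + b = (-3)(1) + 0 = -3
∂L/∂y = 2(y - t) = 2(-3 - 3) = -12
∂y/∂b = 1
∂L/∂b = ∂L/∂y · ∂y/∂b = -12 × 1 = -12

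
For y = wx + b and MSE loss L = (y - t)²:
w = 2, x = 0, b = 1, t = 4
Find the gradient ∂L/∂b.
∂L/∂b = -6

y = wx + b = (2)(0) + 1 = 1
∂L/∂y = 2(y - t) = 2(1 - 4) = -6
∂y/∂b = 1
∂L/∂b = ∂L/∂y · ∂y/∂b = -6 × 1 = -6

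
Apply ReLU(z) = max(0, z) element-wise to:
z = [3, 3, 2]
h = [3, 3, 2]

ReLU applied element-wise: max(0,3)=3, max(0,3)=3, max(0,2)=2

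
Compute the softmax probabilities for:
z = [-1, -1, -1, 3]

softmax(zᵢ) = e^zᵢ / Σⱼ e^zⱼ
p = [0.0174, 0.0174, 0.0174, 0.9479]

exp(z) = [0.3679, 0.3679, 0.3679, 20.09]
Sum = 21.19
p = [0.0174, 0.0174, 0.0174, 0.9479]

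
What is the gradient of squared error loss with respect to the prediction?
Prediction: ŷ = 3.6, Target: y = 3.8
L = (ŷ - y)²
∂L/∂ŷ = -0.4

∂L/∂ŷ = 2(ŷ - y) = 2(3.6 - 3.8) = 2(-0.2) = -0.4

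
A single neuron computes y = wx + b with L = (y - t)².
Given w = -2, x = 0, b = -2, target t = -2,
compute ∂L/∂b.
∂L/∂b = 0

y = wx + b = (-2)(0) + -2 = -2
∂L/∂y = 2(y - t) = 2(-2 - -2) = 0
∂y/∂b = 1
∂L/∂b = ∂L/∂y · ∂y/∂b = 0 × 1 = 0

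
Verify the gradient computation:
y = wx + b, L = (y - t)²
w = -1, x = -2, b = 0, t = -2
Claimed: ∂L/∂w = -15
Incorrect

y = (-1)(-2) + 0 = 2
∂L/∂y = 2(y - t) = 2(2 - -2) = 8
∂y/∂w = x = -2
∂L/∂w = 8 × -2 = -16

Claimed value: -15
Incorrect: The correct gradient is -16.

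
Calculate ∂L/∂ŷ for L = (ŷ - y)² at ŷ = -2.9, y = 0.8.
∂L/∂ŷ = -7.4

∂L/∂ŷ = 2(ŷ - y) = 2(-2.9 - 0.8) = 2(-3.7) = -7.4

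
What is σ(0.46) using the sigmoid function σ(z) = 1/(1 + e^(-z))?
0.613

sigmoid(0.46) = 1/(1 + e^(-0.46)) = 1/(1 + 0.6313) = 0.613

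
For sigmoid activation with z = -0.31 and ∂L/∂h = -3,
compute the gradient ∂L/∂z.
∂L/∂z = -0.7323

σ(-0.31) = 0.4231
σ'(-0.31) = σ(-0.31)(1 - σ(-0.31)) = 0.4231 × 0.5769 = 0.2441
∂L/∂z = ∂L/∂h · σ'(z) = -3 × 0.2441 = -0.7323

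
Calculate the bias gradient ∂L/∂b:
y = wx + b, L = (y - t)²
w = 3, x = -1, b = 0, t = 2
∂L/∂b = -10

y = wx + b = (3)(-1) + 0 = -3
∂L/∂y = 2(y - t) = 2(-3 - 2) = -10
∂y/∂b = 1
∂L/∂b = ∂L/∂y · ∂y/∂b = -10 × 1 = -10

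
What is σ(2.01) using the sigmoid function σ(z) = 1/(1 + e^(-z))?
0.8818

sigmoid(2.01) = 1/(1 + e^(-2.01)) = 1/(1 + 0.134) = 0.8818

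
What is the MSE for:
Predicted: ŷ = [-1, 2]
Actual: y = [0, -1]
MSE = 5

MSE = (1/2)((-1-0)² + (2--1)²) = (1/2)(1 + 9) = 5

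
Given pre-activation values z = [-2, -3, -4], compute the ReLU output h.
h = [0, 0, 0]

ReLU applied element-wise: max(0,-2)=0, max(0,-3)=0, max(0,-4)=0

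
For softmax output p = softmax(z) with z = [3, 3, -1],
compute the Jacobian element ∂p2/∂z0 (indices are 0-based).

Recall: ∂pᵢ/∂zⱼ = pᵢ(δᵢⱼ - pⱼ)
∂p2/∂z0 = -0.004496

p = softmax(z) = [0.4955, 0.4955, 0.009075]
p2 = 0.009075, p0 = 0.4955

∂p2/∂z0 = -p2 × p0 = -0.009075 × 0.4955 = -0.004496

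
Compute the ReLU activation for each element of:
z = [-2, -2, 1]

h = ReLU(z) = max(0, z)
h = [0, 0, 1]

ReLU applied element-wise: max(0,-2)=0, max(0,-2)=0, max(0,1)=1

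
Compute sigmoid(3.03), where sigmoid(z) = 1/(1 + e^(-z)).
0.9539

sigmoid(3.03) = 1/(1 + e^(-3.03)) = 1/(1 + 0.04832) = 0.9539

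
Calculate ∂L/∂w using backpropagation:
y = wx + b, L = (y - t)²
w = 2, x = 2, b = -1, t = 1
∂L/∂w = 8

y = wx + b = (2)(2) + -1 = 3
∂L/∂y = 2(y - t) = 2(3 - 1) = 4
∂y/∂w = x = 2
∂L/∂w = ∂L/∂y · ∂y/∂w = 4 × 2 = 8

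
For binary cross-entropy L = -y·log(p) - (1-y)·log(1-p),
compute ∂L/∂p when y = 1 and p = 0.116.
∂L/∂p = -8.621

∂L/∂p = -y/p + (1-y)/(1-p) = -1/0.116 + 0 = -8.621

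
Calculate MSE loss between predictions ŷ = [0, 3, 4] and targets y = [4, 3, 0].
MSE = 10.67

MSE = (1/3)((0-4)² + (3-3)² + (4-0)²) = (1/3)(16 + 0 + 16) = 10.67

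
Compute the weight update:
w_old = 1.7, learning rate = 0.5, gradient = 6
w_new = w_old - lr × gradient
w_new = -1.3

w_new = w - η·∂L/∂w = 1.7 - 0.5×(6) = 1.7 - (3) = -1.3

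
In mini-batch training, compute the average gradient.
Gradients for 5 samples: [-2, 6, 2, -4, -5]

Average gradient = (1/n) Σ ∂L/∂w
Average gradient = -0.6

Average = (1/5)(-2 + 6 + 2 + -4 + -5) = -3/5 = -0.6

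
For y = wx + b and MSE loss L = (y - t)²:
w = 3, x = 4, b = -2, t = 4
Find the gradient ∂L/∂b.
∂L/∂b = 12

y = wx + b = (3)(4) + -2 = 10
∂L/∂y = 2(y - t) = 2(10 - 4) = 12
∂y/∂b = 1
∂L/∂b = ∂L/∂y · ∂y/∂b = 12 × 1 = 12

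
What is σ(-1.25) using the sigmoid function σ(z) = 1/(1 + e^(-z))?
0.2227

sigmoid(-1.25) = 1/(1 + e^(1.25)) = 1/(1 + 3.49) = 0.2227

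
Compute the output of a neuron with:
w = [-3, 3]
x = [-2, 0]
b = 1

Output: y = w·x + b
y = 7

y = (-3)(-2) + (3)(0) + 1 = 7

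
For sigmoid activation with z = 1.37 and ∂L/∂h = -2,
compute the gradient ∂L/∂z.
∂L/∂z = -0.3231

σ(1.37) = 0.7974
σ'(1.37) = σ(1.37)(1 - σ(1.37)) = 0.7974 × 0.2026 = 0.1616
∂L/∂z = ∂L/∂h · σ'(z) = -2 × 0.1616 = -0.3231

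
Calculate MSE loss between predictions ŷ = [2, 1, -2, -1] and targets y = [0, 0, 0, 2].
MSE = 4.5

MSE = (1/4)((2-0)² + (1-0)² + (-2-0)² + (-1-2)²) = (1/4)(4 + 1 + 4 + 9) = 4.5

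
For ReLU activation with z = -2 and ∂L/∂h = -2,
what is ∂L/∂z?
∂L/∂z = 0

h = ReLU(-2) = 0
Since z < 0: ∂h/∂z = 0
∂L/∂z = ∂L/∂h · ∂h/∂z = -2 × 0 = 0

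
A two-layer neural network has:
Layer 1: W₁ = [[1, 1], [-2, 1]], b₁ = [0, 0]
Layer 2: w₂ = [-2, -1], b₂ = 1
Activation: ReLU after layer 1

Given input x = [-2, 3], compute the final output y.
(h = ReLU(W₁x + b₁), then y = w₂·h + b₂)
y = -8

Layer 1 pre-activation: z₁ = [1, 7]
After ReLU: h = [1, 7]
Layer 2 output: y = -2×1 + -1×7 + 1 = -8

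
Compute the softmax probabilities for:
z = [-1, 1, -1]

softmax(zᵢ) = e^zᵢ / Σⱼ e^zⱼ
p = [0.1065, 0.787, 0.1065]

exp(z) = [0.3679, 2.718, 0.3679]
Sum = 3.454
p = [0.1065, 0.787, 0.1065]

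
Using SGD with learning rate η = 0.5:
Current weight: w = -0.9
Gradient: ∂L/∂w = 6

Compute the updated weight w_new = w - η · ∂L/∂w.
w_new = -3.9

w_new = w - η·∂L/∂w = -0.9 - 0.5×(6) = -0.9 - (3) = -3.9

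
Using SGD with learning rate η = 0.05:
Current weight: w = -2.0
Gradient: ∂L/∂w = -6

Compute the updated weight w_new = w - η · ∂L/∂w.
w_new = -1.7

w_new = w - η·∂L/∂w = -2.0 - 0.05×(-6) = -2.0 - (-0.3) = -1.7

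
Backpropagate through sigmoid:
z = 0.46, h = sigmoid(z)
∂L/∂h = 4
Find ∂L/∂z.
∂L/∂z = 0.9489

σ(0.46) = 0.613
σ'(0.46) = σ(0.46)(1 - σ(0.46)) = 0.613 × 0.387 = 0.2372
∂L/∂z = ∂L/∂h · σ'(z) = 4 × 0.2372 = 0.9489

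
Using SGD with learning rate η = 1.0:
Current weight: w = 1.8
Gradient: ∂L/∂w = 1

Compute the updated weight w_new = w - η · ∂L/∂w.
w_new = 0.8

w_new = w - η·∂L/∂w = 1.8 - 1.0×(1) = 1.8 - (1) = 0.8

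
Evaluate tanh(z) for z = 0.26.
0.2543

tanh(0.26) = (e^(0.26) - e^(-0.26))/(e^(0.26) + e^(-0.26)) = 0.2543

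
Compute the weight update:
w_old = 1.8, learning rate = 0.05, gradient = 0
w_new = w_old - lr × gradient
w_new = 1.8

w_new = w - η·∂L/∂w = 1.8 - 0.05×(0) = 1.8 - (0) = 1.8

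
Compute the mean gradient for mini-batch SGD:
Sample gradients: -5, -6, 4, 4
Average gradient = -0.75

Average = (1/4)(-5 + -6 + 4 + 4) = -3/4 = -0.75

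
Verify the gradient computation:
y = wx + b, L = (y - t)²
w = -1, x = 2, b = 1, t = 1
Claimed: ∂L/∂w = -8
Correct

y = (-1)(2) + 1 = -1
∂L/∂y = 2(y - t) = 2(-1 - 1) = -4
∂y/∂w = x = 2
∂L/∂w = -4 × 2 = -8

Claimed value: -8
Correct: The correct gradient is -8.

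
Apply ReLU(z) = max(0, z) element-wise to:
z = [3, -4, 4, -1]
h = [3, 0, 4, 0]

ReLU applied element-wise: max(0,3)=3, max(0,-4)=0, max(0,4)=4, max(0,-1)=0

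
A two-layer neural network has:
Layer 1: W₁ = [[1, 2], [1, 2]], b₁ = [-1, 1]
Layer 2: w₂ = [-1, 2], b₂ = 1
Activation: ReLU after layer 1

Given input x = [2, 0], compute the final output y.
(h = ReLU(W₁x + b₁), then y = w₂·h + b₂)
y = 6

Layer 1 pre-activation: z₁ = [1, 3]
After ReLU: h = [1, 3]
Layer 2 output: y = -1×1 + 2×3 + 1 = 6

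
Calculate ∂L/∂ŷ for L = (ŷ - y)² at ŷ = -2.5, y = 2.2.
∂L/∂ŷ = -9.4

∂L/∂ŷ = 2(ŷ - y) = 2(-2.5 - 2.2) = 2(-4.7) = -9.4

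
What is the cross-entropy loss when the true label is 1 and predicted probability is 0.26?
L = 1.347

L = -1·log(0.26) - 0·log(0.74) = -log(0.26) = 1.347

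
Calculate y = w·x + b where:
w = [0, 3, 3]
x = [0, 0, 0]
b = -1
y = -1

y = (0)(0) + (3)(0) + (3)(0) + -1 = -1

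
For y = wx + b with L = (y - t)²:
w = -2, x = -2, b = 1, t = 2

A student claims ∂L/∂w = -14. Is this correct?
Incorrect

y = (-2)(-2) + 1 = 5
∂L/∂y = 2(y - t) = 2(5 - 2) = 6
∂y/∂w = x = -2
∂L/∂w = 6 × -2 = -12

Claimed value: -14
Incorrect: The correct gradient is -12.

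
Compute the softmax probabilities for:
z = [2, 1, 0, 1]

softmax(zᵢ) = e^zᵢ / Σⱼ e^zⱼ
p = [0.5344, 0.1966, 0.0723, 0.1966]

exp(z) = [7.389, 2.718, 1, 2.718]
Sum = 13.83
p = [0.5344, 0.1966, 0.0723, 0.1966]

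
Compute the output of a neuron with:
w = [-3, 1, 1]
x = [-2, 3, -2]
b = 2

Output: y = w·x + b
y = 9

y = (-3)(-2) + (1)(3) + (1)(-2) + 2 = 9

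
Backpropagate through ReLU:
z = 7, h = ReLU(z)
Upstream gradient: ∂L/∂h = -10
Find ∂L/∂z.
∂L/∂z = -10

h = ReLU(7) = 7
Since z > 0: ∂h/∂z = 1
∂L/∂z = ∂L/∂h · ∂h/∂z = -10 × 1 = -10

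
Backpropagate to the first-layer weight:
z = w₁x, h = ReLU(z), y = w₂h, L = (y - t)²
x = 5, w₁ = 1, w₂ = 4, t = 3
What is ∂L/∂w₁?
∂L/∂w₁ = 680

Forward pass:
z = w₁x = 1×5 = 5
h = ReLU(5) = 5
y = w₂h = 4×5 = 20

Backward pass:
∂L/∂y = 2(y - t) = 2(20 - 3) = 34
∂y/∂h = w₂ = 4
∂h/∂z = 1 (ReLU derivative)
∂z/∂w₁ = x = 5

∂L/∂w₁ = 34 × 4 × 1 × 5 = 680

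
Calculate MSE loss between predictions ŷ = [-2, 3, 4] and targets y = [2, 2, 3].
MSE = 6

MSE = (1/3)((-2-2)² + (3-2)² + (4-3)²) = (1/3)(16 + 1 + 1) = 6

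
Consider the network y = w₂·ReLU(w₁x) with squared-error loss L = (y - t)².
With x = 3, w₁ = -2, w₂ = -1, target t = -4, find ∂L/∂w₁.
∂L/∂w₁ = 0

Forward pass:
z = w₁x = -2×3 = -6
h = ReLU(-6) = 0
y = w₂h = -1×0 = 0

Backward pass:
∂L/∂y = 2(y - t) = 2(0 - -4) = 8
∂y/∂h = w₂ = -1
∂h/∂z = 0 (ReLU derivative)
∂z/∂w₁ = x = 3

∂L/∂w₁ = 8 × -1 × 0 × 3 = 0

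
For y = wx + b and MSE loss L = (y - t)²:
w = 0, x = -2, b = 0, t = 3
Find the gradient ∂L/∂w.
∂L/∂w = 12

y = wx + b = (0)(-2) + 0 = 0
∂L/∂y = 2(y - t) = 2(0 - 3) = -6
∂y/∂w = x = -2
∂L/∂w = ∂L/∂y · ∂y/∂w = -6 × -2 = 12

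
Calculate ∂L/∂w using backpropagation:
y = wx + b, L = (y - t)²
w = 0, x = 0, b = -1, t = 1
∂L/∂w = 0

y = wx + b = (0)(0) + -1 = -1
∂L/∂y = 2(y - t) = 2(-1 - 1) = -4
∂y/∂w = x = 0
∂L/∂w = ∂L/∂y · ∂y/∂w = -4 × 0 = 0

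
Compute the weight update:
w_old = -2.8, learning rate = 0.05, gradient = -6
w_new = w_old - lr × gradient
w_new = -2.5

w_new = w - η·∂L/∂w = -2.8 - 0.05×(-6) = -2.8 - (-0.3) = -2.5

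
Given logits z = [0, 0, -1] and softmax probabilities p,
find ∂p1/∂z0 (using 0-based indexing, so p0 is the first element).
∂p1/∂z0 = -0.1784

p = softmax(z) = [0.4223, 0.4223, 0.1554]
p1 = 0.4223, p0 = 0.4223

∂p1/∂z0 = -p1 × p0 = -0.4223 × 0.4223 = -0.1784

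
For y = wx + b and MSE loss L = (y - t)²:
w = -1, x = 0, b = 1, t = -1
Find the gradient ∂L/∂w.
∂L/∂w = 0

y = wx + b = (-1)(0) + 1 = 1
∂L/∂y = 2(y - t) = 2(1 - -1) = 4
∂y/∂w = x = 0
∂L/∂w = ∂L/∂y · ∂y/∂w = 4 × 0 = 0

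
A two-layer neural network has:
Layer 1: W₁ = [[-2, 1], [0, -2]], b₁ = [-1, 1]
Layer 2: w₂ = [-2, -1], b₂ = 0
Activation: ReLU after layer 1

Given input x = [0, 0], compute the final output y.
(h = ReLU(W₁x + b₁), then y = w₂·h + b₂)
y = -1

Layer 1 pre-activation: z₁ = [-1, 1]
After ReLU: h = [0, 1]
Layer 2 output: y = -2×0 + -1×1 + 0 = -1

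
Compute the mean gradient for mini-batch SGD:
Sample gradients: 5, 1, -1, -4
Average gradient = 0.25

Average = (1/4)(5 + 1 + -1 + -4) = 1/4 = 0.25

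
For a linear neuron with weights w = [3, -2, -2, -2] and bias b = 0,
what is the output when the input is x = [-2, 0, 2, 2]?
y = -14

y = (3)(-2) + (-2)(0) + (-2)(2) + (-2)(2) + 0 = -14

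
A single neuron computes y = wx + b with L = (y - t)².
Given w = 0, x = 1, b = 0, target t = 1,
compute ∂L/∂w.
∂L/∂w = -2

y = wx + b = (0)(1) + 0 = 0
∂L/∂y = 2(y - t) = 2(0 - 1) = -2
∂y/∂w = x = 1
∂L/∂w = ∂L/∂y · ∂y/∂w = -2 × 1 = -2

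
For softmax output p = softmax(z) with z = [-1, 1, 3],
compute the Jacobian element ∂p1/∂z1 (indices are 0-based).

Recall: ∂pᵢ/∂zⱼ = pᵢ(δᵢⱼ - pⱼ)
∂p1/∂z1 = 0.1035

p = softmax(z) = [0.01588, 0.1173, 0.8668]
p1 = 0.1173

∂p1/∂z1 = p1(1 - p1) = 0.1173 × (1 - 0.1173) = 0.1035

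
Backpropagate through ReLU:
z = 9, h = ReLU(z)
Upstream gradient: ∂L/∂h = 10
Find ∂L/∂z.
∂L/∂z = 10

h = ReLU(9) = 9
Since z > 0: ∂h/∂z = 1
∂L/∂z = ∂L/∂h · ∂h/∂z = 10 × 1 = 10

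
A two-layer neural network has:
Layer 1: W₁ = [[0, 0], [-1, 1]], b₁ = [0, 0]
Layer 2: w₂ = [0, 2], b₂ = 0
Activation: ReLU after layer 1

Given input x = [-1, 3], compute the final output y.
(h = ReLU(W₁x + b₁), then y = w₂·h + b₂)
y = 8

Layer 1 pre-activation: z₁ = [0, 4]
After ReLU: h = [0, 4]
Layer 2 output: y = 0×0 + 2×4 + 0 = 8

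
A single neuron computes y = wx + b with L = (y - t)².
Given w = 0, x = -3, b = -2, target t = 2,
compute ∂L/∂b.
∂L/∂b = -8

y = wx + b = (0)(-3) + -2 = -2
∂L/∂y = 2(y - t) = 2(-2 - 2) = -8
∂y/∂b = 1
∂L/∂b = ∂L/∂y · ∂y/∂b = -8 × 1 = -8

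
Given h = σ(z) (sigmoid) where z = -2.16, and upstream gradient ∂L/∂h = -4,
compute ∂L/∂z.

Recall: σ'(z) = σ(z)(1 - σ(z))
∂L/∂z = -0.3708

σ(-2.16) = 0.1034
σ'(-2.16) = σ(-2.16)(1 - σ(-2.16)) = 0.1034 × 0.8966 = 0.09271
∂L/∂z = ∂L/∂h · σ'(z) = -4 × 0.09271 = -0.3708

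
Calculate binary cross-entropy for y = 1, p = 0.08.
L = 2.526

L = -1·log(0.08) - 0·log(0.92) = -log(0.08) = 2.526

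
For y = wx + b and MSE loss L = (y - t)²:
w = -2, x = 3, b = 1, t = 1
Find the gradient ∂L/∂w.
∂L/∂w = -36

y = wx + b = (-2)(3) + 1 = -5
∂L/∂y = 2(y - t) = 2(-5 - 1) = -12
∂y/∂w = x = 3
∂L/∂w = ∂L/∂y · ∂y/∂w = -12 × 3 = -36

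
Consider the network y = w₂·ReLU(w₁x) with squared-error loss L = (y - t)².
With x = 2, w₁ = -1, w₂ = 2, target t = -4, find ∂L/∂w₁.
∂L/∂w₁ = 0

Forward pass:
z = w₁x = -1×2 = -2
h = ReLU(-2) = 0
y = w₂h = 2×0 = 0

Backward pass:
∂L/∂y = 2(y - t) = 2(0 - -4) = 8
∂y/∂h = w₂ = 2
∂h/∂z = 0 (ReLU derivative)
∂z/∂w₁ = x = 2

∂L/∂w₁ = 8 × 2 × 0 × 2 = 0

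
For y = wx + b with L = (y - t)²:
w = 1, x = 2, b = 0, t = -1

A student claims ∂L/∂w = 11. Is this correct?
Incorrect

y = (1)(2) + 0 = 2
∂L/∂y = 2(y - t) = 2(2 - -1) = 6
∂y/∂w = x = 2
∂L/∂w = 6 × 2 = 12

Claimed value: 11
Incorrect: The correct gradient is 12.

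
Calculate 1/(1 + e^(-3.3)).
0.9644

sigmoid(3.3) = 1/(1 + e^(-3.3)) = 1/(1 + 0.03688) = 0.9644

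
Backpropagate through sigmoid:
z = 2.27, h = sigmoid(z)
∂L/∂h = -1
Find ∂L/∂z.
∂L/∂z = -0.08487

σ(2.27) = 0.9064
σ'(2.27) = σ(2.27)(1 - σ(2.27)) = 0.9064 × 0.09364 = 0.08487
∂L/∂z = ∂L/∂h · σ'(z) = -1 × 0.08487 = -0.08487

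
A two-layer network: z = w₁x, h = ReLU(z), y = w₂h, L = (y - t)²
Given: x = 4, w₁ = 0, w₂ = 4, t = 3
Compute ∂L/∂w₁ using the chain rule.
∂L/∂w₁ = 0

Forward pass:
z = w₁x = 0×4 = 0
h = ReLU(0) = 0
y = w₂h = 4×0 = 0

Backward pass:
∂L/∂y = 2(y - t) = 2(0 - 3) = -6
∂y/∂h = w₂ = 4
∂h/∂z = 0 (ReLU derivative)
∂z/∂w₁ = x = 4

∂L/∂w₁ = -6 × 4 × 0 × 4 = 0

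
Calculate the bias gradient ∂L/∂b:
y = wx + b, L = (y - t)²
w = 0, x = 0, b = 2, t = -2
∂L/∂b = 8

y = wx + b = (0)(0) + 2 = 2
∂L/∂y = 2(y - t) = 2(2 - -2) = 8
∂y/∂b = 1
∂L/∂b = ∂L/∂y · ∂y/∂b = 8 × 1 = 8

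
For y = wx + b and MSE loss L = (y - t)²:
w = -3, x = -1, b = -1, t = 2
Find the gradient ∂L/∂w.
∂L/∂w = 0

y = wx + b = (-3)(-1) + -1 = 2
∂L/∂y = 2(y - t) = 2(2 - 2) = 0
∂y/∂w = x = -1
∂L/∂w = ∂L/∂y · ∂y/∂w = 0 × -1 = 0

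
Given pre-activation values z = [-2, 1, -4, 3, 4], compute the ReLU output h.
h = [0, 1, 0, 3, 4]

ReLU applied element-wise: max(0,-2)=0, max(0,1)=1, max(0,-4)=0, max(0,3)=3, max(0,4)=4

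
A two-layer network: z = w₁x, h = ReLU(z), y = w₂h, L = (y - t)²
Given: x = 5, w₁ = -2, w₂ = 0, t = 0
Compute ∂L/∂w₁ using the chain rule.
∂L/∂w₁ = 0

Forward pass:
z = w₁x = -2×5 = -10
h = ReLU(-10) = 0
y = w₂h = 0×0 = 0

Backward pass:
∂L/∂y = 2(y - t) = 2(0 - 0) = 0
∂y/∂h = w₂ = 0
∂h/∂z = 0 (ReLU derivative)
∂z/∂w₁ = x = 5

∂L/∂w₁ = 0 × 0 × 0 × 5 = 0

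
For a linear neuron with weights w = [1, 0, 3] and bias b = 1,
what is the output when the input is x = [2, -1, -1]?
y = 0

y = (1)(2) + (0)(-1) + (3)(-1) + 1 = 0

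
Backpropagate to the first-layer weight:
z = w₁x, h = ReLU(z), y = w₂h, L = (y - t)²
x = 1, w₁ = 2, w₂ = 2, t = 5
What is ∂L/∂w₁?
∂L/∂w₁ = -4

Forward pass:
z = w₁x = 2×1 = 2
h = ReLU(2) = 2
y = w₂h = 2×2 = 4

Backward pass:
∂L/∂y = 2(y - t) = 2(4 - 5) = -2
∂y/∂h = w₂ = 2
∂h/∂z = 1 (ReLU derivative)
∂z/∂w₁ = x = 1

∂L/∂w₁ = -2 × 2 × 1 × 1 = -4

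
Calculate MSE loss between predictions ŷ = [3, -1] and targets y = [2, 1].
MSE = 2.5

MSE = (1/2)((3-2)² + (-1-1)²) = (1/2)(1 + 4) = 2.5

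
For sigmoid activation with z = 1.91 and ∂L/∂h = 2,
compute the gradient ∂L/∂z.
∂L/∂z = 0.2247

σ(1.91) = 0.871
σ'(1.91) = σ(1.91)(1 - σ(1.91)) = 0.871 × 0.129 = 0.1123
∂L/∂z = ∂L/∂h · σ'(z) = 2 × 0.1123 = 0.2247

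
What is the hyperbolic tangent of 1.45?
0.8957

tanh(1.45) = (e^(1.45) - e^(-1.45))/(e^(1.45) + e^(-1.45)) = 0.8957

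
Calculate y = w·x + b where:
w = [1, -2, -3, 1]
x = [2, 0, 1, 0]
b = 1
y = 0

y = (1)(2) + (-2)(0) + (-3)(1) + (1)(0) + 1 = 0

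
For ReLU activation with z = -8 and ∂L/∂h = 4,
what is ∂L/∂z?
∂L/∂z = 0

h = ReLU(-8) = 0
Since z < 0: ∂h/∂z = 0
∂L/∂z = ∂L/∂h · ∂h/∂z = 4 × 0 = 0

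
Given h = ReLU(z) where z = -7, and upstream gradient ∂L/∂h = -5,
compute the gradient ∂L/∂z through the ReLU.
∂L/∂z = 0

h = ReLU(-7) = 0
Since z < 0: ∂h/∂z = 0
∂L/∂z = ∂L/∂h · ∂h/∂z = -5 × 0 = 0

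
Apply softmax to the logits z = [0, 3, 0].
p = [0.0453, 0.9094, 0.0453]

exp(z) = [1, 20.09, 1]
Sum = 22.09
p = [0.0453, 0.9094, 0.0453]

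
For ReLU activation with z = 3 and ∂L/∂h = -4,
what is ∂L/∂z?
∂L/∂z = -4

h = ReLU(3) = 3
Since z > 0: ∂h/∂z = 1
∂L/∂z = ∂L/∂h · ∂h/∂z = -4 × 1 = -4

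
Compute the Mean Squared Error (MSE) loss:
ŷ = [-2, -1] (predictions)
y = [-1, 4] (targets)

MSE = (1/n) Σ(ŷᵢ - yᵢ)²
MSE = 13

MSE = (1/2)((-2--1)² + (-1-4)²) = (1/2)(1 + 25) = 13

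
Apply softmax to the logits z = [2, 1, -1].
p = [0.7054, 0.2595, 0.0351]

exp(z) = [7.389, 2.718, 0.3679]
Sum = 10.48
p = [0.7054, 0.2595, 0.0351]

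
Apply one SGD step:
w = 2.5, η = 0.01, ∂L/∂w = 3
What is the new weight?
w_new = 2.47

w_new = w - η·∂L/∂w = 2.5 - 0.01×(3) = 2.5 - (0.03) = 2.47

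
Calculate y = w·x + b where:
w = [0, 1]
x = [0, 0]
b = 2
y = 2

y = (0)(0) + (1)(0) + 2 = 2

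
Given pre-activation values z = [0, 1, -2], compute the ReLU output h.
h = [0, 1, 0]

ReLU applied element-wise: max(0,0)=0, max(0,1)=1, max(0,-2)=0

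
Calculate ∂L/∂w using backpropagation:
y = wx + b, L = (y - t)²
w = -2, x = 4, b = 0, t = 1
∂L/∂w = -72

y = wx + b = (-2)(4) + 0 = -8
∂L/∂y = 2(y - t) = 2(-8 - 1) = -18
∂y/∂w = x = 4
∂L/∂w = ∂L/∂y · ∂y/∂w = -18 × 4 = -72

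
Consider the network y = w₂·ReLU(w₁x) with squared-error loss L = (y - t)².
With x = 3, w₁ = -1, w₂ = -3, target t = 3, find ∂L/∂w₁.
∂L/∂w₁ = 0

Forward pass:
z = w₁x = -1×3 = -3
h = ReLU(-3) = 0
y = w₂h = -3×0 = 0

Backward pass:
∂L/∂y = 2(y - t) = 2(0 - 3) = -6
∂y/∂h = w₂ = -3
∂h/∂z = 0 (ReLU derivative)
∂z/∂w₁ = x = 3

∂L/∂w₁ = -6 × -3 × 0 × 3 = 0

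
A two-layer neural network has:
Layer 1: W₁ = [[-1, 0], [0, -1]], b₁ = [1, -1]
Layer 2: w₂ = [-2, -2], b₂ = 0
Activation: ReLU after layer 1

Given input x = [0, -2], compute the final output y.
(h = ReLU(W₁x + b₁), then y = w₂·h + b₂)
y = -4

Layer 1 pre-activation: z₁ = [1, 1]
After ReLU: h = [1, 1]
Layer 2 output: y = -2×1 + -2×1 + 0 = -4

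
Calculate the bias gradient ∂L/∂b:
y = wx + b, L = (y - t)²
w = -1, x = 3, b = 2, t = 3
∂L/∂b = -8

y = wx + b = (-1)(3) + 2 = -1
∂L/∂y = 2(y - t) = 2(-1 - 3) = -8
∂y/∂b = 1
∂L/∂b = ∂L/∂y · ∂y/∂b = -8 × 1 = -8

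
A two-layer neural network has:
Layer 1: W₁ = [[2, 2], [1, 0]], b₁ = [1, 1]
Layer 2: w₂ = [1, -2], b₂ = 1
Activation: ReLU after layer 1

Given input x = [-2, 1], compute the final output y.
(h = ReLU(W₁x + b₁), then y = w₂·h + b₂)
y = 1

Layer 1 pre-activation: z₁ = [-1, -1]
After ReLU: h = [0, 0]
Layer 2 output: y = 1×0 + -2×0 + 1 = 1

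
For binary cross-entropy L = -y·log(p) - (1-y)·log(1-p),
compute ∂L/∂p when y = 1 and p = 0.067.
∂L/∂p = -14.93

∂L/∂p = -y/p + (1-y)/(1-p) = -1/0.067 + 0 = -14.93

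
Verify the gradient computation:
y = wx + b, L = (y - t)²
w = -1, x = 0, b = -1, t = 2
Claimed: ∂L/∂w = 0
Correct

y = (-1)(0) + -1 = -1
∂L/∂y = 2(y - t) = 2(-1 - 2) = -6
∂y/∂w = x = 0
∂L/∂w = -6 × 0 = 0

Claimed value: 0
Correct: The correct gradient is 0.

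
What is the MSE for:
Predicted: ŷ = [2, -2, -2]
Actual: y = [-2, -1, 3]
MSE = 14

MSE = (1/3)((2--2)² + (-2--1)² + (-2-3)²) = (1/3)(16 + 1 + 25) = 14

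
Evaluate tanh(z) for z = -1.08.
-0.7932

tanh(-1.08) = (e^(-1.08) - e^(1.08))/(e^(-1.08) + e^(1.08)) = -0.7932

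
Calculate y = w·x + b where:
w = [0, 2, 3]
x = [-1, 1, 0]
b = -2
y = 0

y = (0)(-1) + (2)(1) + (3)(0) + -2 = 0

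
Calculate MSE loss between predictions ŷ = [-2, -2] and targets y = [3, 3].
MSE = 25

MSE = (1/2)((-2-3)² + (-2-3)²) = (1/2)(25 + 25) = 25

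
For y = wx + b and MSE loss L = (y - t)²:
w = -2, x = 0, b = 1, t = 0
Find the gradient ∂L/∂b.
∂L/∂b = 2

y = wx + b = (-2)(0) + 1 = 1
∂L/∂y = 2(y - t) = 2(1 - 0) = 2
∂y/∂b = 1
∂L/∂b = ∂L/∂y · ∂y/∂b = 2 × 1 = 2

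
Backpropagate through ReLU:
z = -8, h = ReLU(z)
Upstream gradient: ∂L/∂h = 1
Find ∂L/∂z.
∂L/∂z = 0

h = ReLU(-8) = 0
Since z < 0: ∂h/∂z = 0
∂L/∂z = ∂L/∂h · ∂h/∂z = 1 × 0 = 0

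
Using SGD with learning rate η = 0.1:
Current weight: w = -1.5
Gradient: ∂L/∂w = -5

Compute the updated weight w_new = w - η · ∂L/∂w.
w_new = -1

w_new = w - η·∂L/∂w = -1.5 - 0.1×(-5) = -1.5 - (-0.5) = -1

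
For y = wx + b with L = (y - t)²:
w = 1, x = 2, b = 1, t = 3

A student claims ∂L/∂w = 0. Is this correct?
Correct

y = (1)(2) + 1 = 3
∂L/∂y = 2(y - t) = 2(3 - 3) = 0
∂y/∂w = x = 2
∂L/∂w = 0 × 2 = 0

Claimed value: 0
Correct: The correct gradient is 0.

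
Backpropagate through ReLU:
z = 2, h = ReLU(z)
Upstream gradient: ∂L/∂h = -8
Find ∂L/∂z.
∂L/∂z = -8

h = ReLU(2) = 2
Since z > 0: ∂h/∂z = 1
∂L/∂z = ∂L/∂h · ∂h/∂z = -8 × 1 = -8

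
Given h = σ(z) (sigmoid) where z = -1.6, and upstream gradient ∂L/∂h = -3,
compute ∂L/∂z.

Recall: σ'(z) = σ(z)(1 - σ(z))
∂L/∂z = -0.4193

σ(-1.6) = 0.168
σ'(-1.6) = σ(-1.6)(1 - σ(-1.6)) = 0.168 × 0.832 = 0.1398
∂L/∂z = ∂L/∂h · σ'(z) = -3 × 0.1398 = -0.4193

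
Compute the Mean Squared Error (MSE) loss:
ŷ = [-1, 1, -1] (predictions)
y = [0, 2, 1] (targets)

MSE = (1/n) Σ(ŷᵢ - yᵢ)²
MSE = 2

MSE = (1/3)((-1-0)² + (1-2)² + (-1-1)²) = (1/3)(1 + 1 + 4) = 2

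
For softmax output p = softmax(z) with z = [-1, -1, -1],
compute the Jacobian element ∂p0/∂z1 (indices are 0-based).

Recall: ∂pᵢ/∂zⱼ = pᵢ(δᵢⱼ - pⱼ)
∂p0/∂z1 = -0.1111

p = softmax(z) = [0.3333, 0.3333, 0.3333]
p0 = 0.3333, p1 = 0.3333

∂p0/∂z1 = -p0 × p1 = -0.3333 × 0.3333 = -0.1111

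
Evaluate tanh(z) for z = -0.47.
-0.4382

tanh(-0.47) = (e^(-0.47) - e^(0.47))/(e^(-0.47) + e^(0.47)) = -0.4382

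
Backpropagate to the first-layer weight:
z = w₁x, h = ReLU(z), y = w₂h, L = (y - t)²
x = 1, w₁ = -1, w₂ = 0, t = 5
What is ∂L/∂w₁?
∂L/∂w₁ = 0

Forward pass:
z = w₁x = -1×1 = -1
h = ReLU(-1) = 0
y = w₂h = 0×0 = 0

Backward pass:
∂L/∂y = 2(y - t) = 2(0 - 5) = -10
∂y/∂h = w₂ = 0
∂h/∂z = 0 (ReLU derivative)
∂z/∂w₁ = x = 1

∂L/∂w₁ = -10 × 0 × 0 × 1 = 0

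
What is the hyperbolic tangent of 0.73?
0.6231

tanh(0.73) = (e^(0.73) - e^(-0.73))/(e^(0.73) + e^(-0.73)) = 0.6231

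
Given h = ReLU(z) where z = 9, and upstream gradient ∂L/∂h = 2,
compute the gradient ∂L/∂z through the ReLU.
∂L/∂z = 2

h = ReLU(9) = 9
Since z > 0: ∂h/∂z = 1
∂L/∂z = ∂L/∂h · ∂h/∂z = 2 × 1 = 2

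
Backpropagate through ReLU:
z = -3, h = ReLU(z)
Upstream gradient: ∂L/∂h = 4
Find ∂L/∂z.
∂L/∂z = 0

h = ReLU(-3) = 0
Since z < 0: ∂h/∂z = 0
∂L/∂z = ∂L/∂h · ∂h/∂z = 4 × 0 = 0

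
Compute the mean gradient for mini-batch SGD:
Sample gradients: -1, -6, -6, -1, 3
Average gradient = -2.2

Average = (1/5)(-1 + -6 + -6 + -1 + 3) = -11/5 = -2.2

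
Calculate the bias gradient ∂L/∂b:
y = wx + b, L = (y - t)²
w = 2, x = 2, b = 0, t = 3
∂L/∂b = 2

y = wx + b = (2)(2) + 0 = 4
∂L/∂y = 2(y - t) = 2(4 - 3) = 2
∂y/∂b = 1
∂L/∂b = ∂L/∂y · ∂y/∂b = 2 × 1 = 2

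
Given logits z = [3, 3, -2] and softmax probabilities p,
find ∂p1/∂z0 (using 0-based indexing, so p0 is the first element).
∂p1/∂z0 = -0.2483

p = softmax(z) = [0.4983, 0.4983, 0.003358]
p1 = 0.4983, p0 = 0.4983

∂p1/∂z0 = -p1 × p0 = -0.4983 × 0.4983 = -0.2483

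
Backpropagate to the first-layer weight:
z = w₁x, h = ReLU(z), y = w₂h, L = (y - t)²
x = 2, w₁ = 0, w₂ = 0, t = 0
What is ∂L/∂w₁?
∂L/∂w₁ = 0

Forward pass:
z = w₁x = 0×2 = 0
h = ReLU(0) = 0
y = w₂h = 0×0 = 0

Backward pass:
∂L/∂y = 2(y - t) = 2(0 - 0) = 0
∂y/∂h = w₂ = 0
∂h/∂z = 0 (ReLU derivative)
∂z/∂w₁ = x = 2

∂L/∂w₁ = 0 × 0 × 0 × 2 = 0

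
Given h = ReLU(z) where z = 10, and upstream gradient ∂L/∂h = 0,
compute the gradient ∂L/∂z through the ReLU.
∂L/∂z = 0

h = ReLU(10) = 10
Since z > 0: ∂h/∂z = 1
∂L/∂z = ∂L/∂h · ∂h/∂z = 0 × 1 = 0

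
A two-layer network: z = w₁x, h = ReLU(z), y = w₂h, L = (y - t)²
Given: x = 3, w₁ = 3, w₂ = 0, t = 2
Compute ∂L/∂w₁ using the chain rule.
∂L/∂w₁ = 0

Forward pass:
z = w₁x = 3×3 = 9
h = ReLU(9) = 9
y = w₂h = 0×9 = 0

Backward pass:
∂L/∂y = 2(y - t) = 2(0 - 2) = -4
∂y/∂h = w₂ = 0
∂h/∂z = 1 (ReLU derivative)
∂z/∂w₁ = x = 3

∂L/∂w₁ = -4 × 0 × 1 × 3 = 0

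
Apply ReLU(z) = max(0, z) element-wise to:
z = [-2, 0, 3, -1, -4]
h = [0, 0, 3, 0, 0]

ReLU applied element-wise: max(0,-2)=0, max(0,0)=0, max(0,3)=3, max(0,-1)=0, max(0,-4)=0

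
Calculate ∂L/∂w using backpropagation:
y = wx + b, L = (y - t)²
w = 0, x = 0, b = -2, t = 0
∂L/∂w = 0

y = wx + b = (0)(0) + -2 = -2
∂L/∂y = 2(y - t) = 2(-2 - 0) = -4
∂y/∂w = x = 0
∂L/∂w = ∂L/∂y · ∂y/∂w = -4 × 0 = 0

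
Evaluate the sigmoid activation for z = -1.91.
0.129

sigmoid(-1.91) = 1/(1 + e^(1.91)) = 1/(1 + 6.753) = 0.129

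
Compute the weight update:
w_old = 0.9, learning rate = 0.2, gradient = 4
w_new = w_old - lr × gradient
w_new = 0.1

w_new = w - η·∂L/∂w = 0.9 - 0.2×(4) = 0.9 - (0.8) = 0.1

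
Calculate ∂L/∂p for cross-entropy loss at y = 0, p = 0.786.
∂L/∂p = 4.673

∂L/∂p = -y/p + (1-y)/(1-p) = 0 + 1/0.214 = 4.673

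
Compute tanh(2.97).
0.9947

tanh(2.97) = (e^(2.97) - e^(-2.97))/(e^(2.97) + e^(-2.97)) = 0.9947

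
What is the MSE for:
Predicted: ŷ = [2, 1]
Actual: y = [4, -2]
MSE = 6.5

MSE = (1/2)((2-4)² + (1--2)²) = (1/2)(4 + 9) = 6.5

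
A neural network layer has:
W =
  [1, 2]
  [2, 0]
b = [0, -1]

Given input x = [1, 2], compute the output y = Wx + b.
y = [5, 1]

Wx = [1×1 + 2×2, 2×1 + 0×2]
   = [5, 2]
y = Wx + b = [5 + 0, 2 + -1] = [5, 1]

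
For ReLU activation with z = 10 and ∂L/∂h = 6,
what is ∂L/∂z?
∂L/∂z = 6

h = ReLU(10) = 10
Since z > 0: ∂h/∂z = 1
∂L/∂z = ∂L/∂h · ∂h/∂z = 6 × 1 = 6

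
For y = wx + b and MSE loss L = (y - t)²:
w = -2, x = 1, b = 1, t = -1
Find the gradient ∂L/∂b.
∂L/∂b = 0

y = wx + b = (-2)(1) + 1 = -1
∂L/∂y = 2(y - t) = 2(-1 - -1) = 0
∂y/∂b = 1
∂L/∂b = ∂L/∂y · ∂y/∂b = 0 × 1 = 0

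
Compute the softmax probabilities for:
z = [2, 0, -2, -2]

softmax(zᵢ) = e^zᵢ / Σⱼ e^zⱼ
p = [0.8533, 0.1155, 0.0156, 0.0156]

exp(z) = [7.389, 1, 0.1353, 0.1353]
Sum = 8.66
p = [0.8533, 0.1155, 0.0156, 0.0156]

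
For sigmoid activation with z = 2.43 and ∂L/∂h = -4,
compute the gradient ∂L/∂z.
∂L/∂z = -0.2975

σ(2.43) = 0.9191
σ'(2.43) = σ(2.43)(1 - σ(2.43)) = 0.9191 × 0.08091 = 0.07437
∂L/∂z = ∂L/∂h · σ'(z) = -4 × 0.07437 = -0.2975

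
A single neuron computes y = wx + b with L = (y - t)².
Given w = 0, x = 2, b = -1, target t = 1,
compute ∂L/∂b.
∂L/∂b = -4

y = wx + b = (0)(2) + -1 = -1
∂L/∂y = 2(y - t) = 2(-1 - 1) = -4
∂y/∂b = 1
∂L/∂b = ∂L/∂y · ∂y/∂b = -4 × 1 = -4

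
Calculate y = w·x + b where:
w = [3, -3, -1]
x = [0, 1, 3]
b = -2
y = -8

y = (3)(0) + (-3)(1) + (-1)(3) + -2 = -8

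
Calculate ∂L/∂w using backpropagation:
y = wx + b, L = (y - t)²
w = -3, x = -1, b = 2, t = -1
∂L/∂w = -12

y = wx + b = (-3)(-1) + 2 = 5
∂L/∂y = 2(y - t) = 2(5 - -1) = 12
∂y/∂w = x = -1
∂L/∂w = ∂L/∂y · ∂y/∂w = 12 × -1 = -12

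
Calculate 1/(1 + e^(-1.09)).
0.7484

sigmoid(1.09) = 1/(1 + e^(-1.09)) = 1/(1 + 0.3362) = 0.7484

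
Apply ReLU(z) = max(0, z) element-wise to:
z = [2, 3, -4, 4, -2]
h = [2, 3, 0, 4, 0]

ReLU applied element-wise: max(0,2)=2, max(0,3)=3, max(0,-4)=0, max(0,4)=4, max(0,-2)=0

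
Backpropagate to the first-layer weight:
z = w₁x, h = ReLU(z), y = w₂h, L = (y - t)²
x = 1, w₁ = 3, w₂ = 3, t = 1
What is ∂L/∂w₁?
∂L/∂w₁ = 48

Forward pass:
z = w₁x = 3×1 = 3
h = ReLU(3) = 3
y = w₂h = 3×3 = 9

Backward pass:
∂L/∂y = 2(y - t) = 2(9 - 1) = 16
∂y/∂h = w₂ = 3
∂h/∂z = 1 (ReLU derivative)
∂z/∂w₁ = x = 1

∂L/∂w₁ = 16 × 3 × 1 × 1 = 48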